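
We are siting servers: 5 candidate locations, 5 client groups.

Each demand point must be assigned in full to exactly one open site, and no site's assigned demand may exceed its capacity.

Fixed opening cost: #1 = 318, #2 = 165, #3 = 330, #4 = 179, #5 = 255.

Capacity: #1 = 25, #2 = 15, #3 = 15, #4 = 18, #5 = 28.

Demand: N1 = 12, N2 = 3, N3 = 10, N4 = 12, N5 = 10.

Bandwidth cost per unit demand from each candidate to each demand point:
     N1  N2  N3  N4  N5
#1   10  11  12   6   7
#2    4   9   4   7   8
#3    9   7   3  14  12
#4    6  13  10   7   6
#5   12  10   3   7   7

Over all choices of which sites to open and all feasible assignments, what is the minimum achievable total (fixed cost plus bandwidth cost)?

Open {#2, #4, #5}; cheapest assignment that respects the capacities:
  #2 (cap 15, load 15): N1, N2 — cost 12×4 + 3×9 = 75
  #4 (cap 18, load 10): N5 — cost 10×6 = 60
  #5 (cap 28, load 22): N3, N4 — cost 10×3 + 12×7 = 114
  Shipping 249, fixed 599 → total 848.
  Any other capacity-feasible assignment to {#2, #4, #5} ships for at least 249.
Compare {#1, #5}: its best feasible assignment gives total 895.
Compare {#1, #2, #4}: its best feasible assignment gives total 943.
Every other set of open sites that can feasibly serve all demand totals ≥ 895 even under its best assignment. Minimum: 848.

848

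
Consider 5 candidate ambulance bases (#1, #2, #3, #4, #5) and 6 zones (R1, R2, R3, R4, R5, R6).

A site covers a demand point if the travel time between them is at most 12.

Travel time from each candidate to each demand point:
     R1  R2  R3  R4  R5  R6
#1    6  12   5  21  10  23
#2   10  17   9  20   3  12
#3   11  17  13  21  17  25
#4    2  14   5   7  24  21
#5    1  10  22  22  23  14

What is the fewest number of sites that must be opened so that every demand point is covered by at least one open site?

Coverage sets (demand points within 12 of each site):
  #1: {R1, R2, R3, R5}
  #2: {R1, R3, R5, R6}
  #3: {R1}
  #4: {R1, R3, R4}
  #5: {R1, R2}
No 2 sites suffice: every size-2 union leaves at least one demand point uncovered.
But {#1, #2, #4} covers everything, so the minimum is 3.

3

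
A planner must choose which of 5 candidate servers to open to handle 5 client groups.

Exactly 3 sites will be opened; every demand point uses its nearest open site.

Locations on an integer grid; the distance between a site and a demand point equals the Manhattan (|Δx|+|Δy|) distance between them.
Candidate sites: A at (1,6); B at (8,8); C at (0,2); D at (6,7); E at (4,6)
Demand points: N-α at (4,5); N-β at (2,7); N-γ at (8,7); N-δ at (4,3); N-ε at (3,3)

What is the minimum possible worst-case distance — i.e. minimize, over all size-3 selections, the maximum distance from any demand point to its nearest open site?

4

Open {A, B, E}.
  Farthest demand point is N-ε at distance 4 (to E); all others are ≤ 4.
With {A, D, E} the worst case is 4.
With {B, C, E} the worst case is 4.
No size-3 selection achieves below 4.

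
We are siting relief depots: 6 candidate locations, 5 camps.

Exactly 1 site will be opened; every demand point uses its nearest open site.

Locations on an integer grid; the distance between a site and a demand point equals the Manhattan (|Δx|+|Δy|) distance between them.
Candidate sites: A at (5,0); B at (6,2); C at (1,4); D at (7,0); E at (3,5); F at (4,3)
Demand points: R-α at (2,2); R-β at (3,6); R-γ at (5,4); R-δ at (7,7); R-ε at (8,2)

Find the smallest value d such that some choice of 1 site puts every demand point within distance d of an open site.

7

Open {B}.
  Farthest demand point is R-β at distance 7 (to B); all others are ≤ 7.
With {F} the worst case is 7.
With {E} the worst case is 8.
No size-1 selection achieves below 7.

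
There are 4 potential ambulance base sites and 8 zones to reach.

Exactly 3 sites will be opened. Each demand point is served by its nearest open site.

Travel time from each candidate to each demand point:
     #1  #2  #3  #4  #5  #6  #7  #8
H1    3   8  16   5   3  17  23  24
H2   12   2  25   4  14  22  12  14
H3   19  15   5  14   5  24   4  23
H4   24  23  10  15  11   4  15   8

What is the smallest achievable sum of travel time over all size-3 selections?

40

Open {H1, H3, H4}.
  #1→H1 3, #2→H1 8, #3→H3 5, #4→H1 5, #5→H1 3, #6→H4 4, #7→H3 4, #8→H4 8  ⇒ total 40.
Compare {H2, H3, H4}: total 44.
Compare {H1, H2, H4}: total 46.
No size-3 selection does better; minimum is 40.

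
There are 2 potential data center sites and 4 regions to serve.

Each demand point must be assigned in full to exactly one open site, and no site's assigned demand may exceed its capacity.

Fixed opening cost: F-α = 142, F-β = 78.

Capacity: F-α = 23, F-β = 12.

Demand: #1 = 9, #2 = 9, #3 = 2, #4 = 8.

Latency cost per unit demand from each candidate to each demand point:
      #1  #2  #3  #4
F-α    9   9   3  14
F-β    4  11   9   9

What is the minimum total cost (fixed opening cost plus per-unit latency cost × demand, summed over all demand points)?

Open {F-α, F-β}; cheapest assignment that respects the capacities:
  F-α (cap 23, load 19): #2, #3, #4 — cost 9×9 + 2×3 + 8×14 = 199
  F-β (cap 12, load 9): #1 — cost 9×4 = 36
  Shipping 235, fixed 220 → total 455.
  Any other capacity-feasible assignment to {F-α, F-β} ships for at least 235.
Total demand is 28 and no other set of sites has combined capacity ≥ 28, so {F-α, F-β} is the only feasible choice of open sites. Minimum: 455.

455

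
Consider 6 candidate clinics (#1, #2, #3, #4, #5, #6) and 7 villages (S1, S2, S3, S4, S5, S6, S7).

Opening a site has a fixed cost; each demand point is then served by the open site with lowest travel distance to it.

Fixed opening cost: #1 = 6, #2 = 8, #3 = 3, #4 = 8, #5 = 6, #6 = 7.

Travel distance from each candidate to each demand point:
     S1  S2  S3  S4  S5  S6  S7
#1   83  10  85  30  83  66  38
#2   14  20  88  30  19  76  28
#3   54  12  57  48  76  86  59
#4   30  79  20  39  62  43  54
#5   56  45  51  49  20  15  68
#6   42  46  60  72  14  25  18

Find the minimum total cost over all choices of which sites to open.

Open {#2, #3, #4, #5, #6}: assign each demand point to its cheapest open site.
  S1→#2 14, S2→#3 12, S3→#4 20, S4→#2 30, S5→#6 14, S6→#5 15, S7→#6 18
  travel distance 123, fixed 32 → total 155.
Compare {#1, #2, #4, #5, #6}: travel distance 121 + fixed 35 = 156.
Compare {#2, #3, #4, #6}: travel distance 133 + fixed 26 = 159.
Compare {#1, #2, #3, #4, #5, #6}: travel distance 121 + fixed 38 = 159.
All other subsets cost ≥ 156. Minimum total cost: 155.

155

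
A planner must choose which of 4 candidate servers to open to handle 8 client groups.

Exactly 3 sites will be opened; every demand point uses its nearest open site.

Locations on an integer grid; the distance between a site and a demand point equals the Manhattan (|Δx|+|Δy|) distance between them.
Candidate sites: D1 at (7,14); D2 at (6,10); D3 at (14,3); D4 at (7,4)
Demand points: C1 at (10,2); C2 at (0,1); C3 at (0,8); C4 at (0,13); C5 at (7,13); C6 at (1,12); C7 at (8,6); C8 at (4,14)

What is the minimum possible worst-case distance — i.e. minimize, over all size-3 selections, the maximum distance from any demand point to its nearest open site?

10

Open {D1, D2, D4}.
  Farthest demand point is C2 at distance 10 (to D4); all others are ≤ 10.
With {D2, D3, D4} the worst case is 10.
With {D1, D3, D4} the worst case is 11.
No size-3 selection achieves below 10.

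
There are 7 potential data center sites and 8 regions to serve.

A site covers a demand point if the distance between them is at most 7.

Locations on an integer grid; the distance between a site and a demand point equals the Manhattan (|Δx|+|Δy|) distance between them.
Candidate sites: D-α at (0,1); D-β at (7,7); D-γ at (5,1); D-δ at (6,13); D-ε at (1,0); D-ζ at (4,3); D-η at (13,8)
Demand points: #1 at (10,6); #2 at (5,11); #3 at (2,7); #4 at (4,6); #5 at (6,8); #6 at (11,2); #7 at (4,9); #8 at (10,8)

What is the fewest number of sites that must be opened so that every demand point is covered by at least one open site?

Coverage sets (demand points within 7 of each site):
  D-α: {}
  D-β: {#1, #2, #3, #4, #5, #7, #8}
  D-γ: {#4, #6}
  D-δ: {#2, #5, #7}
  D-ε: {}
  D-ζ: {#3, #4, #5, #7}
  D-η: {#1, #5, #8}
No single site covers all 8 demand points.
But {D-β, D-γ} covers everything, so the minimum is 2.

2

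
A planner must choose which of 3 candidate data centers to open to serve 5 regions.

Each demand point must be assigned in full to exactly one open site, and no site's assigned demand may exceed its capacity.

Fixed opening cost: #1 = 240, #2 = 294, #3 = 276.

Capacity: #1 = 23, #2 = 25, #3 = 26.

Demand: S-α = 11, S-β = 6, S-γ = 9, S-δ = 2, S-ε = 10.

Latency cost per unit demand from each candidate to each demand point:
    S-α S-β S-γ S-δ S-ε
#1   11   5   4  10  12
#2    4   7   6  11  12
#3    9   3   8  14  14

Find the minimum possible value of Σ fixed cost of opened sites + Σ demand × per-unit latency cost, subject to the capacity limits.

Open {#1, #2}; cheapest assignment that respects the capacities:
  #1 (cap 23, load 17): S-β, S-γ, S-δ — cost 6×5 + 9×4 + 2×10 = 86
  #2 (cap 25, load 21): S-α, S-ε — cost 11×4 + 10×12 = 164
  Shipping 250, fixed 534 → total 784.
  Any other capacity-feasible assignment to {#1, #2} ships for at least 250.
Compare {#1, #3}: its best feasible assignment gives total 809.
Compare {#2, #3}: its best feasible assignment gives total 846.
Every other set of open sites that can feasibly serve all demand totals ≥ 809 even under its best assignment. Minimum: 784.

784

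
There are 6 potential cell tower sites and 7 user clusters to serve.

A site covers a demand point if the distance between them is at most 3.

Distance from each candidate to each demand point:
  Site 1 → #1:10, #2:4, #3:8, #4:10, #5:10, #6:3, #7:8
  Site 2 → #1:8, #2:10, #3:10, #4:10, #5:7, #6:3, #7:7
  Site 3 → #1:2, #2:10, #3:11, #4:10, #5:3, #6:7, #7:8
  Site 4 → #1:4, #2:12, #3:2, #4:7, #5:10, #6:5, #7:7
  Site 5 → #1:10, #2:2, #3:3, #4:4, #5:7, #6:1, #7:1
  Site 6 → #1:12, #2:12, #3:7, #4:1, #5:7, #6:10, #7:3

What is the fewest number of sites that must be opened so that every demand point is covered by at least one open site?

Coverage sets (demand points within 3 of each site):
  Site 1: {#6}
  Site 2: {#6}
  Site 3: {#1, #5}
  Site 4: {#3}
  Site 5: {#2, #3, #6, #7}
  Site 6: {#4, #7}
No 2 sites suffice: every size-2 union leaves at least one demand point uncovered.
But {Site 3, Site 5, Site 6} covers everything, so the minimum is 3.

3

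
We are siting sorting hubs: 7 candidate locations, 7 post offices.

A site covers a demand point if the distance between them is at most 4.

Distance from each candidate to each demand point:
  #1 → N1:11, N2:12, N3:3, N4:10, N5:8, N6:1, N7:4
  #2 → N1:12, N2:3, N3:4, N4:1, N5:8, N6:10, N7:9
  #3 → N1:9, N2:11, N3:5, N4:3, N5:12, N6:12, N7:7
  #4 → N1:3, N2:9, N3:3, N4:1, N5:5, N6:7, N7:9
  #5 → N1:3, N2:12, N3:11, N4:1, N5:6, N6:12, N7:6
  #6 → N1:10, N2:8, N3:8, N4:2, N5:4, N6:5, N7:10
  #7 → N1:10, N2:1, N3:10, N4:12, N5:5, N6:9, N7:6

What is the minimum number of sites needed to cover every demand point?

4

Coverage sets (demand points within 4 of each site):
  #1: {N3, N6, N7}
  #2: {N2, N3, N4}
  #3: {N4}
  #4: {N1, N3, N4}
  #5: {N1, N4}
  #6: {N4, N5}
  #7: {N2}
No 3 sites suffice: every size-3 union leaves at least one demand point uncovered.
But {#1, #2, #4, #6} covers everything, so the minimum is 4.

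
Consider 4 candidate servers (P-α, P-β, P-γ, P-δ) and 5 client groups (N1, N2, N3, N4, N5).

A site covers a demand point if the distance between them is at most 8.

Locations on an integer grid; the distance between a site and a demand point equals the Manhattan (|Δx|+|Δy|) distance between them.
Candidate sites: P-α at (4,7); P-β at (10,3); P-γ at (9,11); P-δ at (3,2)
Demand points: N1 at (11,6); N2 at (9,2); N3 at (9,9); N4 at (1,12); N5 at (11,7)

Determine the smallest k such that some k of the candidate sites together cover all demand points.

2

Coverage sets (demand points within 8 of each site):
  P-α: {N1, N3, N4, N5}
  P-β: {N1, N2, N3, N5}
  P-γ: {N1, N3, N5}
  P-δ: {N2}
No single site covers all 5 demand points.
But {P-α, P-β} covers everything, so the minimum is 2.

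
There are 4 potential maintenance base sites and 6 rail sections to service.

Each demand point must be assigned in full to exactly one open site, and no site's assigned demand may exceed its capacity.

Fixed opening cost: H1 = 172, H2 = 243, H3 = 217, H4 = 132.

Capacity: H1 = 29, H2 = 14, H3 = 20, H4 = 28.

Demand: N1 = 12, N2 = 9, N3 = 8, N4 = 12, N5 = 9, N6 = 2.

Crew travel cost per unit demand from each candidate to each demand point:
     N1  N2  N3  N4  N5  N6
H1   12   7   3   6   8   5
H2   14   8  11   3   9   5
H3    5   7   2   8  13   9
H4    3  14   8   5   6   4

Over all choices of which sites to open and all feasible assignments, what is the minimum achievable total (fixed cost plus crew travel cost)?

561

Open {H1, H4}; cheapest assignment that respects the capacities:
  H1 (cap 29, load 29): N2, N3, N4 — cost 9×7 + 8×3 + 12×6 = 159
  H4 (cap 28, load 23): N1, N5, N6 — cost 12×3 + 9×6 + 2×4 = 98
  Shipping 257, fixed 304 → total 561.
  Any other capacity-feasible assignment to {H1, H4} ships for at least 257.
Compare {H1, H2, H4}: its best feasible assignment gives total 768.
Compare {H1, H3, H4}: its best feasible assignment gives total 770.
Every other set of open sites that can feasibly serve all demand totals ≥ 768 even under its best assignment. Minimum: 561.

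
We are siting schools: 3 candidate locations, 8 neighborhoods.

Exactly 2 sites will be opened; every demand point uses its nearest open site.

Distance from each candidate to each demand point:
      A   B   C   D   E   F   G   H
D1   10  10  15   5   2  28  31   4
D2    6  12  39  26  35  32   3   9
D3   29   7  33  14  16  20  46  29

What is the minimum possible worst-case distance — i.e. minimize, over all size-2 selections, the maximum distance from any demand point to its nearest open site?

Open {D1, D2}.
  Farthest demand point is F at distance 28 (to D1); all others are ≤ 28.
With {D1, D3} the worst case is 31.
With {D2, D3} the worst case is 33.
No size-2 selection achieves below 28.

28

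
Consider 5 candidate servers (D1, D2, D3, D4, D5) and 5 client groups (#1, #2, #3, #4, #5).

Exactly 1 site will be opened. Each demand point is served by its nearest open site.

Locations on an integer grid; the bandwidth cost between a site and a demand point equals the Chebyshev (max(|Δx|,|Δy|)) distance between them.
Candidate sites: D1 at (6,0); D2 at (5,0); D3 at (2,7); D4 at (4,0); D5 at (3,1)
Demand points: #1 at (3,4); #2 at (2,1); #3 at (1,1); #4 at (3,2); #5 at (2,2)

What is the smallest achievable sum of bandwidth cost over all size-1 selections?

8

Open {D5}.
  #1→D5 3, #2→D5 1, #3→D5 2, #4→D5 1, #5→D5 1  ⇒ total 8.
Compare {D4}: total 13.
Compare {D2}: total 16.
No size-1 selection does better; minimum is 8.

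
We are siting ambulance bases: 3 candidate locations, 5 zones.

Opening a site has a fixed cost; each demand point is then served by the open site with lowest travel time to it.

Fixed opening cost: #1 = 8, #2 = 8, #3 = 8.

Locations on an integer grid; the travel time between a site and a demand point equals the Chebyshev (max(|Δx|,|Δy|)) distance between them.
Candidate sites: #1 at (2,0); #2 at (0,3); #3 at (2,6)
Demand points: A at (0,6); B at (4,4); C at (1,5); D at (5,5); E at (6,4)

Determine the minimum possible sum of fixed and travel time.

20

Open {#3}: assign each demand point to its cheapest open site.
  A→#3 2, B→#3 2, C→#3 1, D→#3 3, E→#3 4
  travel time 12, fixed 8 → total 20.
Compare {#2}: travel time 20 + fixed 8 = 28.
Compare {#1, #3}: travel time 12 + fixed 16 = 28.
Compare {#2, #3}: travel time 12 + fixed 16 = 28.
All other subsets cost ≥ 28. Minimum total cost: 20.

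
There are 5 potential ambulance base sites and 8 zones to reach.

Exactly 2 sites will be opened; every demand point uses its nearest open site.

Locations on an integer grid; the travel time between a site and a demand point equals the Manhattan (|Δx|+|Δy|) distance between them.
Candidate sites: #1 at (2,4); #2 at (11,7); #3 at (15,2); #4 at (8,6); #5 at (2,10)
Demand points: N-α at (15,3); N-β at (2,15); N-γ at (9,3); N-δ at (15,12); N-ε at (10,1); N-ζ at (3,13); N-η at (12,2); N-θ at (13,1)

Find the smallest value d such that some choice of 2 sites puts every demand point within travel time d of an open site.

Open {#2, #5}.
  Farthest demand point is N-δ at travel time 9 (to #2); all others are ≤ 9.
With {#3, #5} the worst case is 10.
With {#1, #2} the worst case is 11.
No size-2 selection achieves below 9.

9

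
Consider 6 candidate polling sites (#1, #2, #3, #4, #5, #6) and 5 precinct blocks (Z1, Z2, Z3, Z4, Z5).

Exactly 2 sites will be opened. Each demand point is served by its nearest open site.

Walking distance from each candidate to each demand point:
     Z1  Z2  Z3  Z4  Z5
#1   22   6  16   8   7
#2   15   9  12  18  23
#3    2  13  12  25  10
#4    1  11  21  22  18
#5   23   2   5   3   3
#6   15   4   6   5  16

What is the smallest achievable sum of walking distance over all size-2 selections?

Open {#4, #5}.
  Z1→#4 1, Z2→#5 2, Z3→#5 5, Z4→#5 3, Z5→#5 3  ⇒ total 14.
Compare {#3, #5}: total 15.
Compare {#3, #6}: total 27.
No size-2 selection does better; minimum is 14.

14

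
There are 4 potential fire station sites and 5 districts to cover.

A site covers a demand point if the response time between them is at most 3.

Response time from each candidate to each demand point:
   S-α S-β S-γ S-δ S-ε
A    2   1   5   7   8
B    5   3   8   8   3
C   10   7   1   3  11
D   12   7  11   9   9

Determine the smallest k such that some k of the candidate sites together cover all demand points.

Coverage sets (demand points within 3 of each site):
  A: {S-α, S-β}
  B: {S-β, S-ε}
  C: {S-γ, S-δ}
  D: {}
No 2 sites suffice: every size-2 union leaves at least one demand point uncovered.
But {A, B, C} covers everything, so the minimum is 3.

3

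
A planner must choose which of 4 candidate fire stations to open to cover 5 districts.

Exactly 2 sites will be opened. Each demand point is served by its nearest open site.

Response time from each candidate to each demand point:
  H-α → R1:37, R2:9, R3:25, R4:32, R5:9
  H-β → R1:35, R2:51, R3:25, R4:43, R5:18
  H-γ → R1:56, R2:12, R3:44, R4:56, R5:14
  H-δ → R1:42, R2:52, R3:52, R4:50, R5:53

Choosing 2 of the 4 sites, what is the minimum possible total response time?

110

Open {H-α, H-β}.
  R1→H-β 35, R2→H-α 9, R3→H-α 25, R4→H-α 32, R5→H-α 9  ⇒ total 110.
Compare {H-α, H-γ}: total 112.
Compare {H-α, H-δ}: total 112.
No size-2 selection does better; minimum is 110.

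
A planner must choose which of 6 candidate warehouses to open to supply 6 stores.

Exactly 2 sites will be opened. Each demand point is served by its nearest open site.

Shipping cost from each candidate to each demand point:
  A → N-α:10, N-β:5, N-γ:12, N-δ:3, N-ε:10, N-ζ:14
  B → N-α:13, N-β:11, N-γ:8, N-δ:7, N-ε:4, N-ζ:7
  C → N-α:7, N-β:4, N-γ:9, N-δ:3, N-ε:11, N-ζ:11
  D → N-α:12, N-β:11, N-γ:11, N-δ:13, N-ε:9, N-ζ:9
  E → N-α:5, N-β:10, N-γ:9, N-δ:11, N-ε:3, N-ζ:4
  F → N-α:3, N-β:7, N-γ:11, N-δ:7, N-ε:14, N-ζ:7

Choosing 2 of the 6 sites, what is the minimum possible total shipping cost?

28

Open {C, E}.
  N-α→E 5, N-β→C 4, N-γ→C 9, N-δ→C 3, N-ε→E 3, N-ζ→E 4  ⇒ total 28.
Compare {A, E}: total 29.
Compare {B, C}: total 33.
No size-2 selection does better; minimum is 28.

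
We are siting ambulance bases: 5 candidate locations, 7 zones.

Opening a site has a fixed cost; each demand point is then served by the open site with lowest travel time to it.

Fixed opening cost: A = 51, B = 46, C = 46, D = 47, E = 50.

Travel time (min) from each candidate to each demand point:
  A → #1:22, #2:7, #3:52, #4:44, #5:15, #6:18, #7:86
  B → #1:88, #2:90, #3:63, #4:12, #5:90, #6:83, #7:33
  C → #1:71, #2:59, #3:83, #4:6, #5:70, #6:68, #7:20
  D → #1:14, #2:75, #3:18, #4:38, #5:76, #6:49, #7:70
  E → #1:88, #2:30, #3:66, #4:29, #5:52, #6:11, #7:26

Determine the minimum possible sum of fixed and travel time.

237

Open {A, C}: assign each demand point to its cheapest open site.
  #1→A 22, #2→A 7, #3→A 52, #4→C 6, #5→A 15, #6→A 18, #7→C 20
  travel time 140, fixed 97 → total 237.
Compare {A, C, D}: travel time 98 + fixed 144 = 242.
Compare {A, B}: travel time 159 + fixed 97 = 256.
Compare {A, B, D}: travel time 117 + fixed 144 = 261.
All other subsets cost ≥ 242. Minimum total cost: 237.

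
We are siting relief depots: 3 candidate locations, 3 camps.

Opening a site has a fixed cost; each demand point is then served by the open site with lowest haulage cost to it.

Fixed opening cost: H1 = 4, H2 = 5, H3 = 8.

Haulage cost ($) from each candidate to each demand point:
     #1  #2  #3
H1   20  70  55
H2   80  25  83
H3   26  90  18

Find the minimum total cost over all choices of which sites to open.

Open {H1, H2, H3}: assign each demand point to its cheapest open site.
  #1→H1 20, #2→H2 25, #3→H3 18
  haulage cost 63, fixed 17 → total 80.
Compare {H2, H3}: haulage cost 69 + fixed 13 = 82.
Compare {H1, H2}: haulage cost 100 + fixed 9 = 109.
Compare {H1, H3}: haulage cost 108 + fixed 12 = 120.
All other subsets cost ≥ 82. Minimum total cost: 80.

80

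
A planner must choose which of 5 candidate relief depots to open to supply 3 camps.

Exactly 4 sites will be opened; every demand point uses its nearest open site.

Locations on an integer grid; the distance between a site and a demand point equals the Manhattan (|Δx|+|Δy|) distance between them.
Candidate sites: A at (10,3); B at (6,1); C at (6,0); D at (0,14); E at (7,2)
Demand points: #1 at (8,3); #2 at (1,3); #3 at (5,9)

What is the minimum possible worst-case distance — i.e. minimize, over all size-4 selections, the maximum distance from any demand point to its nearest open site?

9

Open {A, B, C, D}.
  Farthest demand point is #3 at distance 9 (to B); all others are ≤ 9.
With {A, B, C, E} the worst case is 9.
With {A, B, D, E} the worst case is 9.
No size-4 selection achieves below 9.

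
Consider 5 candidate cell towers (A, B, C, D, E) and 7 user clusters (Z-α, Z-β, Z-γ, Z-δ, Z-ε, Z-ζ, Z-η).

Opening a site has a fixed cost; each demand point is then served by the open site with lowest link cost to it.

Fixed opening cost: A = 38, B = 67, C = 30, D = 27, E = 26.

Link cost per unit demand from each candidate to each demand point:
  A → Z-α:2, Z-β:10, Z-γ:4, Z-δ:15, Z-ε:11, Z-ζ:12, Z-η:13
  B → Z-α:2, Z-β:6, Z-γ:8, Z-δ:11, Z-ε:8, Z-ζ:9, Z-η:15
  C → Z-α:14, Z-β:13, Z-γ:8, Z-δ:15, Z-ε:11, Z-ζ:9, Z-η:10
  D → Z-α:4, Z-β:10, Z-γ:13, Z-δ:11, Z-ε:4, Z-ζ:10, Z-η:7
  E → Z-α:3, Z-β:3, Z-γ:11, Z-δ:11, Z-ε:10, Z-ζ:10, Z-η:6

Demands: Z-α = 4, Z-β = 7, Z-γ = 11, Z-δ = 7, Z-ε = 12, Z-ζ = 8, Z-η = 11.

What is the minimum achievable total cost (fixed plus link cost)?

Open {A, D, E}: assign each demand point to its cheapest open site.
  Z-α→A 4×2=8, Z-β→E 7×3=21, Z-γ→A 11×4=44, Z-δ→D 7×11=77, Z-ε→D 12×4=48, Z-ζ→D 8×10=80, Z-η→E 11×6=66
  link cost 344, fixed 91 → total 435.
Compare {A, C, D, E}: link cost 336 + fixed 121 = 457.
Compare {C, D, E}: link cost 384 + fixed 83 = 467.
Compare {A, D}: link cost 404 + fixed 65 = 469.
All other subsets cost ≥ 457. Minimum total cost: 435.

435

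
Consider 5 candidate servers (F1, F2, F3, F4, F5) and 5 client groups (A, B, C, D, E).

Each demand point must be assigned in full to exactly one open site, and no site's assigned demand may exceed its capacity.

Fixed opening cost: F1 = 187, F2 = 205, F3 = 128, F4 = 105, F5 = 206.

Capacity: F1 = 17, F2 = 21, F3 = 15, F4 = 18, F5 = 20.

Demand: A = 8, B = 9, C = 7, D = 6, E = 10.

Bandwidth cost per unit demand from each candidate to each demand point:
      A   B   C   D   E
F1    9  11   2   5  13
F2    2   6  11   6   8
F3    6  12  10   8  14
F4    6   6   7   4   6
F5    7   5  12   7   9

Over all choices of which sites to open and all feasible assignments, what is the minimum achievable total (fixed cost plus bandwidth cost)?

662

Open {F2, F3, F4}; cheapest assignment that respects the capacities:
  F2 (cap 21, load 17): A, B — cost 8×2 + 9×6 = 70
  F3 (cap 15, load 7): C — cost 7×10 = 70
  F4 (cap 18, load 16): D, E — cost 6×4 + 10×6 = 84
  Shipping 224, fixed 438 → total 662.
  Any other capacity-feasible assignment to {F2, F3, F4} ships for at least 224.
Compare {F1, F2, F4}: its best feasible assignment gives total 665.
Compare {F1, F3, F4}: its best feasible assignment gives total 665.
Every other set of open sites that can feasibly serve all demand totals ≥ 665 even under its best assignment. Minimum: 662.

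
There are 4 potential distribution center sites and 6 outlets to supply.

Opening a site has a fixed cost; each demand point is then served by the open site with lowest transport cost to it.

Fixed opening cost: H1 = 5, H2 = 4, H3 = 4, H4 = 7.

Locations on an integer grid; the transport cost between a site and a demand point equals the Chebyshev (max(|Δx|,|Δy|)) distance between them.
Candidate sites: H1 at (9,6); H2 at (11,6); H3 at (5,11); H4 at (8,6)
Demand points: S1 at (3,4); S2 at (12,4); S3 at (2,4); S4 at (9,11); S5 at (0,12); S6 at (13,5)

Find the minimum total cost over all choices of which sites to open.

35

Open {H2, H3}: assign each demand point to its cheapest open site.
  S1→H3 7, S2→H2 2, S3→H3 7, S4→H3 4, S5→H3 5, S6→H2 2
  transport cost 27, fixed 8 → total 35.
Compare {H1, H3}: transport cost 29 + fixed 9 = 38.
Compare {H1}: transport cost 34 + fixed 5 = 39.
Compare {H2, H4}: transport cost 28 + fixed 11 = 39.
All other subsets cost ≥ 38. Minimum total cost: 35.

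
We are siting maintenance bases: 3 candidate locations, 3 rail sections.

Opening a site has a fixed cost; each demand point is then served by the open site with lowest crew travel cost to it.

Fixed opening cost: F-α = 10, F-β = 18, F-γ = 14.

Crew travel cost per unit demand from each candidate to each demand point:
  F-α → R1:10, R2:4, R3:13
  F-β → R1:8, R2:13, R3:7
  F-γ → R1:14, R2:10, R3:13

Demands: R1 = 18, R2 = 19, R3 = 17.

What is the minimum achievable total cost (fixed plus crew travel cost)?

Open {F-α, F-β}: assign each demand point to its cheapest open site.
  R1→F-β 18×8=144, R2→F-α 19×4=76, R3→F-β 17×7=119
  crew travel cost 339, fixed 28 → total 367.
Compare {F-α, F-β, F-γ}: crew travel cost 339 + fixed 42 = 381.
Compare {F-β, F-γ}: crew travel cost 453 + fixed 32 = 485.
Compare {F-α}: crew travel cost 477 + fixed 10 = 487.
All other subsets cost ≥ 381. Minimum total cost: 367.

367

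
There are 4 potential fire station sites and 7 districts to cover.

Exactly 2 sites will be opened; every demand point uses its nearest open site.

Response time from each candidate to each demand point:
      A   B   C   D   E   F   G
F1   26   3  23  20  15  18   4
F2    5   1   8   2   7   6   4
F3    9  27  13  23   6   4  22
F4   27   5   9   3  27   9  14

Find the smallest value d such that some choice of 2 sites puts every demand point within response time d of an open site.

Open {F1, F2}.
  Farthest demand point is C at response time 8 (to F2); all others are ≤ 8.
With {F2, F3} the worst case is 8.
With {F2, F4} the worst case is 8.
No size-2 selection achieves below 8.

8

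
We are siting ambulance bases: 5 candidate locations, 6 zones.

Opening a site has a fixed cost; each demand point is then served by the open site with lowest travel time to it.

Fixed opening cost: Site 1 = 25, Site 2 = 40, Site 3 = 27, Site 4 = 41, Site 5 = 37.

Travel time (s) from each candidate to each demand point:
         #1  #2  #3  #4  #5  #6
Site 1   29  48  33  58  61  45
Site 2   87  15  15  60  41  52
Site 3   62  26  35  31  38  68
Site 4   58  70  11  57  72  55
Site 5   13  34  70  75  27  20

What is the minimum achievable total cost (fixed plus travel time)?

Open {Site 3, Site 5}: assign each demand point to its cheapest open site.
  #1→Site 5 13, #2→Site 3 26, #3→Site 3 35, #4→Site 3 31, #5→Site 5 27, #6→Site 5 20
  travel time 152, fixed 64 → total 216.
Compare {Site 2, Site 3, Site 5}: travel time 121 + fixed 104 = 225.
Compare {Site 2, Site 5}: travel time 150 + fixed 77 = 227.
Compare {Site 3, Site 4, Site 5}: travel time 128 + fixed 105 = 233.
All other subsets cost ≥ 225. Minimum total cost: 216.

216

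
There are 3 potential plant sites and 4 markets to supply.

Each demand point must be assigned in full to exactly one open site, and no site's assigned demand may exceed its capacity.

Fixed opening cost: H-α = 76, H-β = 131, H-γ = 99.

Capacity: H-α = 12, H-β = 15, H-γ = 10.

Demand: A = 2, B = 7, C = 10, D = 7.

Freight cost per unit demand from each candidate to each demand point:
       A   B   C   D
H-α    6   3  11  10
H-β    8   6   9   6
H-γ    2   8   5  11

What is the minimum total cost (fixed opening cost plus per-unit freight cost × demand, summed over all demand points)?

Open {H-α, H-β}; cheapest assignment that respects the capacities:
  H-α (cap 12, load 12): A, C — cost 2×6 + 10×11 = 122
  H-β (cap 15, load 14): B, D — cost 7×6 + 7×6 = 84
  Shipping 206, fixed 207 → total 413.
  Any other capacity-feasible assignment to {H-α, H-β} ships for at least 206.
Compare {H-α, H-β, H-γ}: its best feasible assignment gives total 431.
Every other set of open sites that can feasibly serve all demand totals ≥ 431 even under its best assignment. Minimum: 413.

413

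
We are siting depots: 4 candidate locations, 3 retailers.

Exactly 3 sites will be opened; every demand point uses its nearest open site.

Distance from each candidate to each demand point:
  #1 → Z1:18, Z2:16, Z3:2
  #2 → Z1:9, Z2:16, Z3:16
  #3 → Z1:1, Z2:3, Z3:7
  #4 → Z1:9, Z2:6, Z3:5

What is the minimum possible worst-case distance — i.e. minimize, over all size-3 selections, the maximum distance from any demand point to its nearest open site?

Open {#1, #2, #3}.
  Farthest demand point is Z2 at distance 3 (to #3); all others are ≤ 3.
With {#1, #3, #4} the worst case is 3.
With {#2, #3, #4} the worst case is 5.
No size-3 selection achieves below 3.

3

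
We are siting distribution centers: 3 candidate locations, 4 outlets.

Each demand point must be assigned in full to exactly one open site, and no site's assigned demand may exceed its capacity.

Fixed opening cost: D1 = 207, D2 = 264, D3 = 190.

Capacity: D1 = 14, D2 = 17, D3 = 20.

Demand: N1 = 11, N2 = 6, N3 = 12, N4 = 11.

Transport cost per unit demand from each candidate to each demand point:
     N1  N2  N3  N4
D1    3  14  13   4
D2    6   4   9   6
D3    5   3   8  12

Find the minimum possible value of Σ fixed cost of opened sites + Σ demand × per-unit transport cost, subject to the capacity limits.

Open {D1, D2, D3}; cheapest assignment that respects the capacities:
  D1 (cap 14, load 11): N1 — cost 11×3 = 33
  D2 (cap 17, load 11): N4 — cost 11×6 = 66
  D3 (cap 20, load 18): N2, N3 — cost 6×3 + 12×8 = 114
  Shipping 213, fixed 661 → total 874.
  Any other capacity-feasible assignment to {D1, D2, D3} ships for at least 213.
Total demand is 40 and no other set of sites has combined capacity ≥ 40, so {D1, D2, D3} is the only feasible choice of open sites. Minimum: 874.

874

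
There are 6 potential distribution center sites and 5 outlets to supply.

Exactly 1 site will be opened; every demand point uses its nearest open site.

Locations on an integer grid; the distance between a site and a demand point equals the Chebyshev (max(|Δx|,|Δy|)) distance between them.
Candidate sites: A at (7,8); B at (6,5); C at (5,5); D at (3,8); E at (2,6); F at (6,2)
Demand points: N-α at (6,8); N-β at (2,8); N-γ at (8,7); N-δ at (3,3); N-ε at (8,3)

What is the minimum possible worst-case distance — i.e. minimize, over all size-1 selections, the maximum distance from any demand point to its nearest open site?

Open {C}.
  Farthest demand point is N-α at distance 3 (to C); all others are ≤ 3.
With {B} the worst case is 4.
With {A} the worst case is 5.
No size-1 selection achieves below 3.

3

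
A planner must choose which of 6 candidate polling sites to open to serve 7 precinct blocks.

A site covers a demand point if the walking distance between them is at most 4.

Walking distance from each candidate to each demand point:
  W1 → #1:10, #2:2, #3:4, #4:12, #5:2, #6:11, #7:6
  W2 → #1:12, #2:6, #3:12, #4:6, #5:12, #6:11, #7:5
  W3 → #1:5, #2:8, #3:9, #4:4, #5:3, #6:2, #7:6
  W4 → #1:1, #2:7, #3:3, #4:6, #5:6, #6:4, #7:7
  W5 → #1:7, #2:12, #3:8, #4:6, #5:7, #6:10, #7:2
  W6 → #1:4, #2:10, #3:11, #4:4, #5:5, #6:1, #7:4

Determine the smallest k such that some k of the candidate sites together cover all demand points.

Coverage sets (demand points within 4 of each site):
  W1: {#2, #3, #5}
  W2: {}
  W3: {#4, #5, #6}
  W4: {#1, #3, #6}
  W5: {#7}
  W6: {#1, #4, #6, #7}
No single site covers all 7 demand points.
But {W1, W6} covers everything, so the minimum is 2.

2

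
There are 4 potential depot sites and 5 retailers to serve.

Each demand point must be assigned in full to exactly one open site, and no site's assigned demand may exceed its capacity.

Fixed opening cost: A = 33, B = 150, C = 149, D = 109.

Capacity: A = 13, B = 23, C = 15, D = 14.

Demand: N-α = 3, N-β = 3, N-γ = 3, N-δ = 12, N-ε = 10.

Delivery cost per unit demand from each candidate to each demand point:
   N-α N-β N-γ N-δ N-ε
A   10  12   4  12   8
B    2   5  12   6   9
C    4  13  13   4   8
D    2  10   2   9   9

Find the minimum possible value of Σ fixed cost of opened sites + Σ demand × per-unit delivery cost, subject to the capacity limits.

Open {A, B}; cheapest assignment that respects the capacities:
  A (cap 13, load 13): N-γ, N-ε — cost 3×4 + 10×8 = 92
  B (cap 23, load 18): N-α, N-β, N-δ — cost 3×2 + 3×5 + 12×6 = 93
  Shipping 185, fixed 183 → total 368.
  Any other capacity-feasible assignment to {A, B} ships for at least 185.
Compare {B, D}: its best feasible assignment gives total 448.
Compare {A, C, D}: its best feasible assignment gives total 461.
Every other set of open sites that can feasibly serve all demand totals ≥ 448 even under its best assignment. Minimum: 368.

368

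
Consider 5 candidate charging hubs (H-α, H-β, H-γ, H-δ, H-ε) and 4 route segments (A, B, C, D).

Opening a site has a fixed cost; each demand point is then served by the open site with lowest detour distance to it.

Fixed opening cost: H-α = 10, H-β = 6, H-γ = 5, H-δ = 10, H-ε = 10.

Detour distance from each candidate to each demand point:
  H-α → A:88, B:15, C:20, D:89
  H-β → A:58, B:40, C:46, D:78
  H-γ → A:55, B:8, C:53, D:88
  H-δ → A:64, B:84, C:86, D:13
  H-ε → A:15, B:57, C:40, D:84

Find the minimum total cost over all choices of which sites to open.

Open {H-α, H-γ, H-δ, H-ε}: assign each demand point to its cheapest open site.
  A→H-ε 15, B→H-γ 8, C→H-α 20, D→H-δ 13
  detour distance 56, fixed 35 → total 91.
Compare {H-α, H-δ, H-ε}: detour distance 63 + fixed 30 = 93.
Compare {H-α, H-β, H-γ, H-δ, H-ε}: detour distance 56 + fixed 41 = 97.
Compare {H-α, H-β, H-δ, H-ε}: detour distance 63 + fixed 36 = 99.
All other subsets cost ≥ 93. Minimum total cost: 91.

91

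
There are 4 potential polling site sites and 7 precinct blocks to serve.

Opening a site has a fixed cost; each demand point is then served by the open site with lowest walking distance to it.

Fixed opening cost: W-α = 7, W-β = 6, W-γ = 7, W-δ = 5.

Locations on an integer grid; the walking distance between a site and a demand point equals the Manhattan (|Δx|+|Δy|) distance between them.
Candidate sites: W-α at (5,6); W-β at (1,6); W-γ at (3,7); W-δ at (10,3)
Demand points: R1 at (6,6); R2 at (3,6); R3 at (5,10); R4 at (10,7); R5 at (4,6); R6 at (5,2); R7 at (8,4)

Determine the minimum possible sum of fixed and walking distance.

30

Open {W-α}: assign each demand point to its cheapest open site.
  R1→W-α 1, R2→W-α 2, R3→W-α 4, R4→W-α 6, R5→W-α 1, R6→W-α 4, R7→W-α 5
  walking distance 23, fixed 7 → total 30.
Compare {W-α, W-δ}: walking distance 19 + fixed 12 = 31.
Compare {W-α, W-β}: walking distance 23 + fixed 13 = 36.
Compare {W-α, W-γ}: walking distance 22 + fixed 14 = 36.
All other subsets cost ≥ 31. Minimum total cost: 30.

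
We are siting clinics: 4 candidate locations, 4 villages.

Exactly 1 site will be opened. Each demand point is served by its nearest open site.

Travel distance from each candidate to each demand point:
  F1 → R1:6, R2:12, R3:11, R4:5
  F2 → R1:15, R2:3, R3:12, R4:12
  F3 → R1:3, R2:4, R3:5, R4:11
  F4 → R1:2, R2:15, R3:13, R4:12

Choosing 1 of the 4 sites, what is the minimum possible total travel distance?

23

Open {F3}.
  R1→F3 3, R2→F3 4, R3→F3 5, R4→F3 11  ⇒ total 23.
Compare {F1}: total 34.
Compare {F2}: total 42.
No size-1 selection does better; minimum is 23.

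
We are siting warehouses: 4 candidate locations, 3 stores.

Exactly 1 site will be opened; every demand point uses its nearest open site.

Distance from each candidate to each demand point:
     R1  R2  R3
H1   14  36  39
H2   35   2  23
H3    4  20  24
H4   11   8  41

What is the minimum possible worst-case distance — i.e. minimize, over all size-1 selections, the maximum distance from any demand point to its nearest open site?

Open {H3}.
  Farthest demand point is R3 at distance 24 (to H3); all others are ≤ 24.
With {H2} the worst case is 35.
With {H1} the worst case is 39.
No size-1 selection achieves below 24.

24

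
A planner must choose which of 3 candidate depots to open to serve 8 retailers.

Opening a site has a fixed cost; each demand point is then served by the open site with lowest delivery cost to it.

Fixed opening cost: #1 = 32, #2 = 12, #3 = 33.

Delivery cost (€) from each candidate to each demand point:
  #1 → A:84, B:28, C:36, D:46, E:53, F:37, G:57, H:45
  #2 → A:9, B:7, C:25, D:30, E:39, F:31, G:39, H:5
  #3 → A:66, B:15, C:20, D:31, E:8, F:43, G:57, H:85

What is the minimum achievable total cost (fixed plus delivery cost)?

194

Open {#2, #3}: assign each demand point to its cheapest open site.
  A→#2 9, B→#2 7, C→#3 20, D→#2 30, E→#3 8, F→#2 31, G→#2 39, H→#2 5
  delivery cost 149, fixed 45 → total 194.
Compare {#2}: delivery cost 185 + fixed 12 = 197.
Compare {#1, #2, #3}: delivery cost 149 + fixed 77 = 226.
Compare {#1, #2}: delivery cost 185 + fixed 44 = 229.
All other subsets cost ≥ 197. Minimum total cost: 194.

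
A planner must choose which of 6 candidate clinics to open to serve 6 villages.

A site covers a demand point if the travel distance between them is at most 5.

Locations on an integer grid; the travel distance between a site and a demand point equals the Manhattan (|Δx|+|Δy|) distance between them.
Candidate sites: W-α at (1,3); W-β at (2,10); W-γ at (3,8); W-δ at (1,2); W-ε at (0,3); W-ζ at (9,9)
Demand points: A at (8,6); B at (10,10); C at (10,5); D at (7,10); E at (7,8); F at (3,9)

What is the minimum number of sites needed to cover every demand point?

2

Coverage sets (demand points within 5 of each site):
  W-α: {}
  W-β: {D, F}
  W-γ: {E, F}
  W-δ: {}
  W-ε: {}
  W-ζ: {A, B, C, D, E}
No single site covers all 6 demand points.
But {W-β, W-ζ} covers everything, so the minimum is 2.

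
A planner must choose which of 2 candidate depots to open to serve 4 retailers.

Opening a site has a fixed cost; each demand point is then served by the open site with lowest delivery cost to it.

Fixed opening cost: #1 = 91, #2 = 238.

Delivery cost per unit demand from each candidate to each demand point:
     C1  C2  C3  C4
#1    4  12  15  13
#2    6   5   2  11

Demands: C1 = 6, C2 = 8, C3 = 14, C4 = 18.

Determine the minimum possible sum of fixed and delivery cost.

Open {#2}: assign each demand point to its cheapest open site.
  C1→#2 6×6=36, C2→#2 8×5=40, C3→#2 14×2=28, C4→#2 18×11=198
  delivery cost 302, fixed 238 → total 540.
Compare {#1, #2}: delivery cost 290 + fixed 329 = 619.
Compare {#1}: delivery cost 564 + fixed 91 = 655.

540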